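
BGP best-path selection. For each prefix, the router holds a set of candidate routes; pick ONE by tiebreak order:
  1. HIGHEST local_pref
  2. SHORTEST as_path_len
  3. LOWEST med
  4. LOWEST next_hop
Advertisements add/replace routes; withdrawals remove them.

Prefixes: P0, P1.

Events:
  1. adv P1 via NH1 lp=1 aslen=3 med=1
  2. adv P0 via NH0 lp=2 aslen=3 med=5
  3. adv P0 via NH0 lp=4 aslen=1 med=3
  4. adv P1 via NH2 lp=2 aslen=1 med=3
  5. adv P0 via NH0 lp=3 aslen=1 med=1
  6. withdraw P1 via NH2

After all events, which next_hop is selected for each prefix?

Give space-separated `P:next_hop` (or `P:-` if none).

Op 1: best P0=- P1=NH1
Op 2: best P0=NH0 P1=NH1
Op 3: best P0=NH0 P1=NH1
Op 4: best P0=NH0 P1=NH2
Op 5: best P0=NH0 P1=NH2
Op 6: best P0=NH0 P1=NH1

Answer: P0:NH0 P1:NH1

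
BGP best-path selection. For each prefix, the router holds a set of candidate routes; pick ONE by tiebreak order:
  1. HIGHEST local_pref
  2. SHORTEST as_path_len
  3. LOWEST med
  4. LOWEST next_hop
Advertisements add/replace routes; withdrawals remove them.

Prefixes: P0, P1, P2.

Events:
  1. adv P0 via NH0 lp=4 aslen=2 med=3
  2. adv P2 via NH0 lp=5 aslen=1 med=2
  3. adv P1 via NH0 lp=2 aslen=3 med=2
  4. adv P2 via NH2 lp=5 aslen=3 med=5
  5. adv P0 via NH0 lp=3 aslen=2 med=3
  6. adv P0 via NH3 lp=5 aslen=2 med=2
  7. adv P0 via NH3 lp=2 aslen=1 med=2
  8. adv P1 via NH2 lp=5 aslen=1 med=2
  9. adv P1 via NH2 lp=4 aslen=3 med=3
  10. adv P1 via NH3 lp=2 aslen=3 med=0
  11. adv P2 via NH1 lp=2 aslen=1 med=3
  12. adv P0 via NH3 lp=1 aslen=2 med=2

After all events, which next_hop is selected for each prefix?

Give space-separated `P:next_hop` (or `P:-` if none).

Answer: P0:NH0 P1:NH2 P2:NH0

Derivation:
Op 1: best P0=NH0 P1=- P2=-
Op 2: best P0=NH0 P1=- P2=NH0
Op 3: best P0=NH0 P1=NH0 P2=NH0
Op 4: best P0=NH0 P1=NH0 P2=NH0
Op 5: best P0=NH0 P1=NH0 P2=NH0
Op 6: best P0=NH3 P1=NH0 P2=NH0
Op 7: best P0=NH0 P1=NH0 P2=NH0
Op 8: best P0=NH0 P1=NH2 P2=NH0
Op 9: best P0=NH0 P1=NH2 P2=NH0
Op 10: best P0=NH0 P1=NH2 P2=NH0
Op 11: best P0=NH0 P1=NH2 P2=NH0
Op 12: best P0=NH0 P1=NH2 P2=NH0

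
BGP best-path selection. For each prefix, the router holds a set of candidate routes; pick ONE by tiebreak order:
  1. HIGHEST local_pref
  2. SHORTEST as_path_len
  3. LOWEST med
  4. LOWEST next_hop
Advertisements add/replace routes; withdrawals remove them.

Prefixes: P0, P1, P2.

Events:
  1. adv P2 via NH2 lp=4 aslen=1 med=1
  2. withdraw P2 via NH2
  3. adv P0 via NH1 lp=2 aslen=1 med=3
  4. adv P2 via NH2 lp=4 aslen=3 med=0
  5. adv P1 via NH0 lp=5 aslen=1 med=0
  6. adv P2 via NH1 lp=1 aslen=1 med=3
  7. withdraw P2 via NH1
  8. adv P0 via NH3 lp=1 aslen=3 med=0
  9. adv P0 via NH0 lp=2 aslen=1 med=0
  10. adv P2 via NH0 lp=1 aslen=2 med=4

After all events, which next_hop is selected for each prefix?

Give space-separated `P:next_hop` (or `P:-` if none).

Op 1: best P0=- P1=- P2=NH2
Op 2: best P0=- P1=- P2=-
Op 3: best P0=NH1 P1=- P2=-
Op 4: best P0=NH1 P1=- P2=NH2
Op 5: best P0=NH1 P1=NH0 P2=NH2
Op 6: best P0=NH1 P1=NH0 P2=NH2
Op 7: best P0=NH1 P1=NH0 P2=NH2
Op 8: best P0=NH1 P1=NH0 P2=NH2
Op 9: best P0=NH0 P1=NH0 P2=NH2
Op 10: best P0=NH0 P1=NH0 P2=NH2

Answer: P0:NH0 P1:NH0 P2:NH2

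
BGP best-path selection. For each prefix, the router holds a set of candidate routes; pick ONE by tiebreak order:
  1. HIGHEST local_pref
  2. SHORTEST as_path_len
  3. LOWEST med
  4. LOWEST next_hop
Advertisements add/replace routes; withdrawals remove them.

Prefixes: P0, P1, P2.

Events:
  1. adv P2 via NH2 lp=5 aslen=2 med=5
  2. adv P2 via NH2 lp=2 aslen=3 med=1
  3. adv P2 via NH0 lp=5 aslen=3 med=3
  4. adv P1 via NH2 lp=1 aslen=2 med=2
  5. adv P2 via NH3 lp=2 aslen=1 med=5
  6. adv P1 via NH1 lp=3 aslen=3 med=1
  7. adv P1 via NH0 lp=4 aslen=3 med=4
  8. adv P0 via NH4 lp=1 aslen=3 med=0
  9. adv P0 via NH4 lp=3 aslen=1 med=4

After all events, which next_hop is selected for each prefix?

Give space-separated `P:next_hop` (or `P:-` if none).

Op 1: best P0=- P1=- P2=NH2
Op 2: best P0=- P1=- P2=NH2
Op 3: best P0=- P1=- P2=NH0
Op 4: best P0=- P1=NH2 P2=NH0
Op 5: best P0=- P1=NH2 P2=NH0
Op 6: best P0=- P1=NH1 P2=NH0
Op 7: best P0=- P1=NH0 P2=NH0
Op 8: best P0=NH4 P1=NH0 P2=NH0
Op 9: best P0=NH4 P1=NH0 P2=NH0

Answer: P0:NH4 P1:NH0 P2:NH0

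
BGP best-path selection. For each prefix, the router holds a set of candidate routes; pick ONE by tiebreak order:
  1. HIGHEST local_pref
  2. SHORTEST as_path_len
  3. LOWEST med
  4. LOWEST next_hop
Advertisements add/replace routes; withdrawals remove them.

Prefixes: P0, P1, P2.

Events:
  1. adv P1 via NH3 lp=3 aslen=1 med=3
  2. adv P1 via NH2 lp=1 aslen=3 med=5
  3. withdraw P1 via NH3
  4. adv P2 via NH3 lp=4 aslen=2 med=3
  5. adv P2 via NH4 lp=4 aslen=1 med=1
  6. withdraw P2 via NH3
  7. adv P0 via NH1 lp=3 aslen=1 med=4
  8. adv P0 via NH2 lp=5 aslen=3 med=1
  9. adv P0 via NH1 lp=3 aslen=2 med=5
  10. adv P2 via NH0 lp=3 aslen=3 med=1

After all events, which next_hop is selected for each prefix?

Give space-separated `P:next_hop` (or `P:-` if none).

Op 1: best P0=- P1=NH3 P2=-
Op 2: best P0=- P1=NH3 P2=-
Op 3: best P0=- P1=NH2 P2=-
Op 4: best P0=- P1=NH2 P2=NH3
Op 5: best P0=- P1=NH2 P2=NH4
Op 6: best P0=- P1=NH2 P2=NH4
Op 7: best P0=NH1 P1=NH2 P2=NH4
Op 8: best P0=NH2 P1=NH2 P2=NH4
Op 9: best P0=NH2 P1=NH2 P2=NH4
Op 10: best P0=NH2 P1=NH2 P2=NH4

Answer: P0:NH2 P1:NH2 P2:NH4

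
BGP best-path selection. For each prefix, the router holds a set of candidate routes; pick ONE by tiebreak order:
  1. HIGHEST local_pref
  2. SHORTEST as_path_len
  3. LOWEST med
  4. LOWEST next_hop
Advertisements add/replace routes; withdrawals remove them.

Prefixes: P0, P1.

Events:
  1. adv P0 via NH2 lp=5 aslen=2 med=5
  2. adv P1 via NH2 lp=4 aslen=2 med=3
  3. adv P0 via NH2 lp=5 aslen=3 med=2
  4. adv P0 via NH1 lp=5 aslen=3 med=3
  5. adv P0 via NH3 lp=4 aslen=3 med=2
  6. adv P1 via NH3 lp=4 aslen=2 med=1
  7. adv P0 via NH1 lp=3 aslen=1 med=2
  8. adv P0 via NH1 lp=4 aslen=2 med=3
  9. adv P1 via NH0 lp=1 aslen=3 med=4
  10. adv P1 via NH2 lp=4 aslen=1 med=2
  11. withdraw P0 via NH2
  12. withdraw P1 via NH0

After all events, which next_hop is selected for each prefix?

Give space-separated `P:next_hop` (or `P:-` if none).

Answer: P0:NH1 P1:NH2

Derivation:
Op 1: best P0=NH2 P1=-
Op 2: best P0=NH2 P1=NH2
Op 3: best P0=NH2 P1=NH2
Op 4: best P0=NH2 P1=NH2
Op 5: best P0=NH2 P1=NH2
Op 6: best P0=NH2 P1=NH3
Op 7: best P0=NH2 P1=NH3
Op 8: best P0=NH2 P1=NH3
Op 9: best P0=NH2 P1=NH3
Op 10: best P0=NH2 P1=NH2
Op 11: best P0=NH1 P1=NH2
Op 12: best P0=NH1 P1=NH2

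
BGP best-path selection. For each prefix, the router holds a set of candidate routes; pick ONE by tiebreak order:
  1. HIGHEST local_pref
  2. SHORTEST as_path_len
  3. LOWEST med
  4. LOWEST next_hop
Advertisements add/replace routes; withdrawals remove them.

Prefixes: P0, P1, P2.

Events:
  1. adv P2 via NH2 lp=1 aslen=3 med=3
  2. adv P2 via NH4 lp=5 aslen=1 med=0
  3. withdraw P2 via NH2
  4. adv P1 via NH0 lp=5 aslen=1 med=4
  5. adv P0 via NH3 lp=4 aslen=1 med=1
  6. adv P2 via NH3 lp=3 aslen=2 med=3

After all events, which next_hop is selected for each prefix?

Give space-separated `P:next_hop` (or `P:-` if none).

Answer: P0:NH3 P1:NH0 P2:NH4

Derivation:
Op 1: best P0=- P1=- P2=NH2
Op 2: best P0=- P1=- P2=NH4
Op 3: best P0=- P1=- P2=NH4
Op 4: best P0=- P1=NH0 P2=NH4
Op 5: best P0=NH3 P1=NH0 P2=NH4
Op 6: best P0=NH3 P1=NH0 P2=NH4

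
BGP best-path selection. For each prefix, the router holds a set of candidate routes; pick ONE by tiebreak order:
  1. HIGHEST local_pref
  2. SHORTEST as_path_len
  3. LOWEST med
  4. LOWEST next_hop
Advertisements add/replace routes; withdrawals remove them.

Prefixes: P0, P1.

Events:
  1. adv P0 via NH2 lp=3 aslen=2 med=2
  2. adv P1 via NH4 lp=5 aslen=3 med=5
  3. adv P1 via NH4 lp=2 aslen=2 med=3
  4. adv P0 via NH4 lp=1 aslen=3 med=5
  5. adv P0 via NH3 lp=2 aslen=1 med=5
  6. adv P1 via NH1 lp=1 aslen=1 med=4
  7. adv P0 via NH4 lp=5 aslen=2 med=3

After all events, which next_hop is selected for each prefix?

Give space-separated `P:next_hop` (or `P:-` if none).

Op 1: best P0=NH2 P1=-
Op 2: best P0=NH2 P1=NH4
Op 3: best P0=NH2 P1=NH4
Op 4: best P0=NH2 P1=NH4
Op 5: best P0=NH2 P1=NH4
Op 6: best P0=NH2 P1=NH4
Op 7: best P0=NH4 P1=NH4

Answer: P0:NH4 P1:NH4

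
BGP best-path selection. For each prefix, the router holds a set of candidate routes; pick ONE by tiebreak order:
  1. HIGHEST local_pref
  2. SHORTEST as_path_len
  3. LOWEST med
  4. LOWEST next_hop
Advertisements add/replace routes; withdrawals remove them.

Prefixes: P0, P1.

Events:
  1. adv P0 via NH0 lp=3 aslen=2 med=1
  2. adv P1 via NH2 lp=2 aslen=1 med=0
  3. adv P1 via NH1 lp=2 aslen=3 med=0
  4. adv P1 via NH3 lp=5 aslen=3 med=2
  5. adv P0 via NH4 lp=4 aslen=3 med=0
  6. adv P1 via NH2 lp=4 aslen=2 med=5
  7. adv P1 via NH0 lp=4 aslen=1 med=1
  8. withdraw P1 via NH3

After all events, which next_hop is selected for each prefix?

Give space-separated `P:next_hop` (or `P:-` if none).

Op 1: best P0=NH0 P1=-
Op 2: best P0=NH0 P1=NH2
Op 3: best P0=NH0 P1=NH2
Op 4: best P0=NH0 P1=NH3
Op 5: best P0=NH4 P1=NH3
Op 6: best P0=NH4 P1=NH3
Op 7: best P0=NH4 P1=NH3
Op 8: best P0=NH4 P1=NH0

Answer: P0:NH4 P1:NH0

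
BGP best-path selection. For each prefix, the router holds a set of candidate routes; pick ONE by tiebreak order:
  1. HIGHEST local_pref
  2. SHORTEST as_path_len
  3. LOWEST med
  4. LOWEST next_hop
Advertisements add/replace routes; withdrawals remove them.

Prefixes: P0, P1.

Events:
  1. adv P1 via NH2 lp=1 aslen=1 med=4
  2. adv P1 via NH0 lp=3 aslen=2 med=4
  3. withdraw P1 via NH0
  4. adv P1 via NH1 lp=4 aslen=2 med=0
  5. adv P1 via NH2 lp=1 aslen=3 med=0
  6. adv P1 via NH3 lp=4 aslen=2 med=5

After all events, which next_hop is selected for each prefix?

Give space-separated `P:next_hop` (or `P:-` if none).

Answer: P0:- P1:NH1

Derivation:
Op 1: best P0=- P1=NH2
Op 2: best P0=- P1=NH0
Op 3: best P0=- P1=NH2
Op 4: best P0=- P1=NH1
Op 5: best P0=- P1=NH1
Op 6: best P0=- P1=NH1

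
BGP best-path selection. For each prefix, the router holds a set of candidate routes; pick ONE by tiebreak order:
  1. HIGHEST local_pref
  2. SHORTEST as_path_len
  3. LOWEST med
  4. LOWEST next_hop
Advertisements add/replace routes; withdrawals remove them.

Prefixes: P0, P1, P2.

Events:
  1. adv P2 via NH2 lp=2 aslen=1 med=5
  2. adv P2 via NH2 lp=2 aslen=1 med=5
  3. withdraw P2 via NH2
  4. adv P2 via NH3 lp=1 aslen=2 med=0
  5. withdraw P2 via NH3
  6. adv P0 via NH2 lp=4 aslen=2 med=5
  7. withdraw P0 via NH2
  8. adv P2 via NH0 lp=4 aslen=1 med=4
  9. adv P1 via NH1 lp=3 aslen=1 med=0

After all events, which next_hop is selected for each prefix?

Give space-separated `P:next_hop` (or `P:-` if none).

Op 1: best P0=- P1=- P2=NH2
Op 2: best P0=- P1=- P2=NH2
Op 3: best P0=- P1=- P2=-
Op 4: best P0=- P1=- P2=NH3
Op 5: best P0=- P1=- P2=-
Op 6: best P0=NH2 P1=- P2=-
Op 7: best P0=- P1=- P2=-
Op 8: best P0=- P1=- P2=NH0
Op 9: best P0=- P1=NH1 P2=NH0

Answer: P0:- P1:NH1 P2:NH0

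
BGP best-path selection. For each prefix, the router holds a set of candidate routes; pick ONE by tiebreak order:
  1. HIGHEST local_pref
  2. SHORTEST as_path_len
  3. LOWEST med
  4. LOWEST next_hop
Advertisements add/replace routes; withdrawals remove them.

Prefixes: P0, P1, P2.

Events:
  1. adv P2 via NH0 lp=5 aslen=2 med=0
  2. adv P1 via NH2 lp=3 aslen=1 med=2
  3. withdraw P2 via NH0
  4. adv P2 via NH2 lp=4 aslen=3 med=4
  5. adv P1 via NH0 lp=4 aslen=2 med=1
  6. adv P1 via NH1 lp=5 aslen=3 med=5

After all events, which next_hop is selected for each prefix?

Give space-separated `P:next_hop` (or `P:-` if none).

Answer: P0:- P1:NH1 P2:NH2

Derivation:
Op 1: best P0=- P1=- P2=NH0
Op 2: best P0=- P1=NH2 P2=NH0
Op 3: best P0=- P1=NH2 P2=-
Op 4: best P0=- P1=NH2 P2=NH2
Op 5: best P0=- P1=NH0 P2=NH2
Op 6: best P0=- P1=NH1 P2=NH2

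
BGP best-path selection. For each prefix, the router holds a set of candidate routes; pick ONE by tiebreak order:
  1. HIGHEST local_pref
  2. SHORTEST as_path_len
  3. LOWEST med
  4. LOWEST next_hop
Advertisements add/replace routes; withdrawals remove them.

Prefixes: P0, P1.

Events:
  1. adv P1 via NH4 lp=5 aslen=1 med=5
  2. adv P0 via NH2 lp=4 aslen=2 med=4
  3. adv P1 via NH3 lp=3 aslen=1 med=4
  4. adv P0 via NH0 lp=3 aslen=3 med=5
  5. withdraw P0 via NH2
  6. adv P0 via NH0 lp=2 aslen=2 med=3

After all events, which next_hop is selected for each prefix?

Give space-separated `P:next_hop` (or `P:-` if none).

Answer: P0:NH0 P1:NH4

Derivation:
Op 1: best P0=- P1=NH4
Op 2: best P0=NH2 P1=NH4
Op 3: best P0=NH2 P1=NH4
Op 4: best P0=NH2 P1=NH4
Op 5: best P0=NH0 P1=NH4
Op 6: best P0=NH0 P1=NH4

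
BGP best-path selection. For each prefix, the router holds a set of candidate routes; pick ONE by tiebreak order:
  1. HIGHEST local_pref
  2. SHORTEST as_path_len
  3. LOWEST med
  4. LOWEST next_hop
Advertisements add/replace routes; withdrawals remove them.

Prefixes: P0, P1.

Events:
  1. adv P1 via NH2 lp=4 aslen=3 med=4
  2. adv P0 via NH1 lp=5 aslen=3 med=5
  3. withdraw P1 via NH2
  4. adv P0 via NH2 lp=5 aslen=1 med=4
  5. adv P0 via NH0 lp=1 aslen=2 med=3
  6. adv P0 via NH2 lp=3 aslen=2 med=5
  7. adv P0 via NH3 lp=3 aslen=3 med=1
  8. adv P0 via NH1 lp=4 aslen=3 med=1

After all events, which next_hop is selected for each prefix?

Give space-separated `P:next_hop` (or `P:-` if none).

Op 1: best P0=- P1=NH2
Op 2: best P0=NH1 P1=NH2
Op 3: best P0=NH1 P1=-
Op 4: best P0=NH2 P1=-
Op 5: best P0=NH2 P1=-
Op 6: best P0=NH1 P1=-
Op 7: best P0=NH1 P1=-
Op 8: best P0=NH1 P1=-

Answer: P0:NH1 P1:-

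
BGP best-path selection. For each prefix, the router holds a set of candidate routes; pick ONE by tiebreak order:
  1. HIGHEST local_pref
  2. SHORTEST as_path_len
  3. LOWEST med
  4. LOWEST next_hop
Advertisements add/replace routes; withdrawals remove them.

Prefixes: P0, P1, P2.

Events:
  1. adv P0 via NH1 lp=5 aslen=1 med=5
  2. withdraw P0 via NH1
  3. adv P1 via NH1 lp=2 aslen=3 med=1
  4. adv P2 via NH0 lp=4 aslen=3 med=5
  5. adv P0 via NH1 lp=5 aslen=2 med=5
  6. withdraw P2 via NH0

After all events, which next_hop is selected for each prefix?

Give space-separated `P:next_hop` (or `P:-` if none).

Answer: P0:NH1 P1:NH1 P2:-

Derivation:
Op 1: best P0=NH1 P1=- P2=-
Op 2: best P0=- P1=- P2=-
Op 3: best P0=- P1=NH1 P2=-
Op 4: best P0=- P1=NH1 P2=NH0
Op 5: best P0=NH1 P1=NH1 P2=NH0
Op 6: best P0=NH1 P1=NH1 P2=-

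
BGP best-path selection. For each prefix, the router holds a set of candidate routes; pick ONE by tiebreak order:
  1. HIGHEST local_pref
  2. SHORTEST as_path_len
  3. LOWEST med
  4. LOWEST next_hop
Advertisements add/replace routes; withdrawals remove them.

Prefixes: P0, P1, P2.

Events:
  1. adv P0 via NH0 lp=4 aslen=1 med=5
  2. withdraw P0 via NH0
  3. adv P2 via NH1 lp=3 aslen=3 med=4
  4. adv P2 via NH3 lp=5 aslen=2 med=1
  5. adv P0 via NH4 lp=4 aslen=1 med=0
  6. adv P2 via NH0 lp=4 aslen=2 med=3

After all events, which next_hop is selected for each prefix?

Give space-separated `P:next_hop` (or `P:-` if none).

Op 1: best P0=NH0 P1=- P2=-
Op 2: best P0=- P1=- P2=-
Op 3: best P0=- P1=- P2=NH1
Op 4: best P0=- P1=- P2=NH3
Op 5: best P0=NH4 P1=- P2=NH3
Op 6: best P0=NH4 P1=- P2=NH3

Answer: P0:NH4 P1:- P2:NH3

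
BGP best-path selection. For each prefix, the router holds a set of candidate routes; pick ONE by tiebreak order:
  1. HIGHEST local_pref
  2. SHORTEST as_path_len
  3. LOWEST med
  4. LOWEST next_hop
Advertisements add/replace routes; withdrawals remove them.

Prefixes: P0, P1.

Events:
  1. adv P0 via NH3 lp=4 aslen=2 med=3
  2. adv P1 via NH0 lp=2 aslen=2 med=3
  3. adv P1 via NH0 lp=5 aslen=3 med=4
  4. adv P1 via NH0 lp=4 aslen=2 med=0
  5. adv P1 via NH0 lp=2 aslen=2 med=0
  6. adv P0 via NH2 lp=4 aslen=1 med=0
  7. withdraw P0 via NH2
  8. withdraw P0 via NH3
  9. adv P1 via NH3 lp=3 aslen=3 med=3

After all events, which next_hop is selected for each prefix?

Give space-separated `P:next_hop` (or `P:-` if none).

Answer: P0:- P1:NH3

Derivation:
Op 1: best P0=NH3 P1=-
Op 2: best P0=NH3 P1=NH0
Op 3: best P0=NH3 P1=NH0
Op 4: best P0=NH3 P1=NH0
Op 5: best P0=NH3 P1=NH0
Op 6: best P0=NH2 P1=NH0
Op 7: best P0=NH3 P1=NH0
Op 8: best P0=- P1=NH0
Op 9: best P0=- P1=NH3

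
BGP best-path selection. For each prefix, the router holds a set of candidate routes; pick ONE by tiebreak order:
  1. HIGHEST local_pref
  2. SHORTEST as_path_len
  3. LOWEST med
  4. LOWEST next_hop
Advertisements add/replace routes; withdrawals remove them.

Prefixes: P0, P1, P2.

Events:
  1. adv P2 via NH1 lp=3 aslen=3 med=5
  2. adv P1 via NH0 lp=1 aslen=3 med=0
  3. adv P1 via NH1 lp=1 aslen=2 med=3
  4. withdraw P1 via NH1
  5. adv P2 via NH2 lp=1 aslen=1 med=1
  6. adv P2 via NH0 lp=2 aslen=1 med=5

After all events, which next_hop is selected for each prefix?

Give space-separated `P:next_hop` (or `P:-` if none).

Op 1: best P0=- P1=- P2=NH1
Op 2: best P0=- P1=NH0 P2=NH1
Op 3: best P0=- P1=NH1 P2=NH1
Op 4: best P0=- P1=NH0 P2=NH1
Op 5: best P0=- P1=NH0 P2=NH1
Op 6: best P0=- P1=NH0 P2=NH1

Answer: P0:- P1:NH0 P2:NH1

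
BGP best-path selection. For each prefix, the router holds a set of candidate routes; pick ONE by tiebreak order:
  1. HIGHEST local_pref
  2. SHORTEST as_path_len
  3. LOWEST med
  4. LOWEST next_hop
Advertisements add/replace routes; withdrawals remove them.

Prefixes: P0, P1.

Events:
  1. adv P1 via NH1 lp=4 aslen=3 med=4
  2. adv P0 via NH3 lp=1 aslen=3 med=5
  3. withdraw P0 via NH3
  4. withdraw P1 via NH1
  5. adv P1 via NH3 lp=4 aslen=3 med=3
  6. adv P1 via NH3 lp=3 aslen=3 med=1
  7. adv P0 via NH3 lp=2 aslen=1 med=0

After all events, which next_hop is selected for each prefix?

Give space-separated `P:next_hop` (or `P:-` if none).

Op 1: best P0=- P1=NH1
Op 2: best P0=NH3 P1=NH1
Op 3: best P0=- P1=NH1
Op 4: best P0=- P1=-
Op 5: best P0=- P1=NH3
Op 6: best P0=- P1=NH3
Op 7: best P0=NH3 P1=NH3

Answer: P0:NH3 P1:NH3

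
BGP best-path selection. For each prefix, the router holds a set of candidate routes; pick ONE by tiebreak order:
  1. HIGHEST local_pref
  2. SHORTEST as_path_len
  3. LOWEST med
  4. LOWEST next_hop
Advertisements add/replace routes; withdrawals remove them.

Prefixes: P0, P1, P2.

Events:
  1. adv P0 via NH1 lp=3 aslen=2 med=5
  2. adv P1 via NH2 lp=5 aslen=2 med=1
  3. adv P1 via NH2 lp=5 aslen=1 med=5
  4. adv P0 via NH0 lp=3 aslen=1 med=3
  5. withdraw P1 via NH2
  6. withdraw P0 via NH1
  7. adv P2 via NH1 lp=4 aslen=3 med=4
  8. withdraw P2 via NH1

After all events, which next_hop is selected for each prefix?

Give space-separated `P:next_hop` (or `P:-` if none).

Op 1: best P0=NH1 P1=- P2=-
Op 2: best P0=NH1 P1=NH2 P2=-
Op 3: best P0=NH1 P1=NH2 P2=-
Op 4: best P0=NH0 P1=NH2 P2=-
Op 5: best P0=NH0 P1=- P2=-
Op 6: best P0=NH0 P1=- P2=-
Op 7: best P0=NH0 P1=- P2=NH1
Op 8: best P0=NH0 P1=- P2=-

Answer: P0:NH0 P1:- P2:-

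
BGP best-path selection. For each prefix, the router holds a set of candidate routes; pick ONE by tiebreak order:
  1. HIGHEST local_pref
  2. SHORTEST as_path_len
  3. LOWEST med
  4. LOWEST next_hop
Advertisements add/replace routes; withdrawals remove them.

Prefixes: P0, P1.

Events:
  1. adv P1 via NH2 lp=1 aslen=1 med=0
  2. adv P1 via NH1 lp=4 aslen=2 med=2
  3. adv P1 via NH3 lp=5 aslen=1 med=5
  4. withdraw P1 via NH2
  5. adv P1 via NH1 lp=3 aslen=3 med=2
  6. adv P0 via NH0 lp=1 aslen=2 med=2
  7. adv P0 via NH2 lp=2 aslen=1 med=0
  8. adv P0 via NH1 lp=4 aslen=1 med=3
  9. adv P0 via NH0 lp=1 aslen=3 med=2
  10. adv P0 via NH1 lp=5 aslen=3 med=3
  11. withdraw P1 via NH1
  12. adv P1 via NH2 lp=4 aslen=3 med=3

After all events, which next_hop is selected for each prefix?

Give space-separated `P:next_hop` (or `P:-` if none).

Op 1: best P0=- P1=NH2
Op 2: best P0=- P1=NH1
Op 3: best P0=- P1=NH3
Op 4: best P0=- P1=NH3
Op 5: best P0=- P1=NH3
Op 6: best P0=NH0 P1=NH3
Op 7: best P0=NH2 P1=NH3
Op 8: best P0=NH1 P1=NH3
Op 9: best P0=NH1 P1=NH3
Op 10: best P0=NH1 P1=NH3
Op 11: best P0=NH1 P1=NH3
Op 12: best P0=NH1 P1=NH3

Answer: P0:NH1 P1:NH3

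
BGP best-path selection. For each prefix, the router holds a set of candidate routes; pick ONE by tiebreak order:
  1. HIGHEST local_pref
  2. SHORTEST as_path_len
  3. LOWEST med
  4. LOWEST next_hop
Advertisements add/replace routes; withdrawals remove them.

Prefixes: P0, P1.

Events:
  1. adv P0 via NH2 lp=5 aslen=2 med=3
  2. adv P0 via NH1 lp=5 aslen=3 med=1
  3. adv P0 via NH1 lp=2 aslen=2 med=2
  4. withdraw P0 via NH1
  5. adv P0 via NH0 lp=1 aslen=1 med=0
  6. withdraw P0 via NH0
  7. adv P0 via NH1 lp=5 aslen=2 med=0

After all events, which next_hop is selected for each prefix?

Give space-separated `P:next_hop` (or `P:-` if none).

Answer: P0:NH1 P1:-

Derivation:
Op 1: best P0=NH2 P1=-
Op 2: best P0=NH2 P1=-
Op 3: best P0=NH2 P1=-
Op 4: best P0=NH2 P1=-
Op 5: best P0=NH2 P1=-
Op 6: best P0=NH2 P1=-
Op 7: best P0=NH1 P1=-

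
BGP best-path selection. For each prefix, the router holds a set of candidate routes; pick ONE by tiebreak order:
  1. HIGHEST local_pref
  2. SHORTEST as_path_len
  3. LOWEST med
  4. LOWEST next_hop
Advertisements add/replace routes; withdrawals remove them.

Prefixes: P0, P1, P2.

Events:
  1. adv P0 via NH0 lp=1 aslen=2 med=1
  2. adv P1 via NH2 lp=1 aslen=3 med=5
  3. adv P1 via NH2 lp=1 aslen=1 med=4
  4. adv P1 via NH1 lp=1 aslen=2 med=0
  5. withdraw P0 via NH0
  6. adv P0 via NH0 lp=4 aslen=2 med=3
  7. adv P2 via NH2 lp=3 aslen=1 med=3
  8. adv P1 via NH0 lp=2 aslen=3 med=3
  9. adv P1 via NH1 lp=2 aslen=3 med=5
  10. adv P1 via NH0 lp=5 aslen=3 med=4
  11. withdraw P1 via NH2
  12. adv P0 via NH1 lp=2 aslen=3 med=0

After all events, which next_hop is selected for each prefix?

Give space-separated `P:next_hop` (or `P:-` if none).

Op 1: best P0=NH0 P1=- P2=-
Op 2: best P0=NH0 P1=NH2 P2=-
Op 3: best P0=NH0 P1=NH2 P2=-
Op 4: best P0=NH0 P1=NH2 P2=-
Op 5: best P0=- P1=NH2 P2=-
Op 6: best P0=NH0 P1=NH2 P2=-
Op 7: best P0=NH0 P1=NH2 P2=NH2
Op 8: best P0=NH0 P1=NH0 P2=NH2
Op 9: best P0=NH0 P1=NH0 P2=NH2
Op 10: best P0=NH0 P1=NH0 P2=NH2
Op 11: best P0=NH0 P1=NH0 P2=NH2
Op 12: best P0=NH0 P1=NH0 P2=NH2

Answer: P0:NH0 P1:NH0 P2:NH2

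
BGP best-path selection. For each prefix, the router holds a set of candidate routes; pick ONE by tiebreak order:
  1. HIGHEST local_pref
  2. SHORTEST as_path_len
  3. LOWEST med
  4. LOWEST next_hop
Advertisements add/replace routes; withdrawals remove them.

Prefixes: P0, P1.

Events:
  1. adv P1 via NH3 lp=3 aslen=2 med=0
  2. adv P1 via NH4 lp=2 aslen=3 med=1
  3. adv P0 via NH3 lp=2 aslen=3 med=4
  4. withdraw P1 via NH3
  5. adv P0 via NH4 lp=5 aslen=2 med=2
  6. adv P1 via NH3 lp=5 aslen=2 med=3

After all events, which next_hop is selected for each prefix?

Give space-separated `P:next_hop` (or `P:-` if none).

Answer: P0:NH4 P1:NH3

Derivation:
Op 1: best P0=- P1=NH3
Op 2: best P0=- P1=NH3
Op 3: best P0=NH3 P1=NH3
Op 4: best P0=NH3 P1=NH4
Op 5: best P0=NH4 P1=NH4
Op 6: best P0=NH4 P1=NH3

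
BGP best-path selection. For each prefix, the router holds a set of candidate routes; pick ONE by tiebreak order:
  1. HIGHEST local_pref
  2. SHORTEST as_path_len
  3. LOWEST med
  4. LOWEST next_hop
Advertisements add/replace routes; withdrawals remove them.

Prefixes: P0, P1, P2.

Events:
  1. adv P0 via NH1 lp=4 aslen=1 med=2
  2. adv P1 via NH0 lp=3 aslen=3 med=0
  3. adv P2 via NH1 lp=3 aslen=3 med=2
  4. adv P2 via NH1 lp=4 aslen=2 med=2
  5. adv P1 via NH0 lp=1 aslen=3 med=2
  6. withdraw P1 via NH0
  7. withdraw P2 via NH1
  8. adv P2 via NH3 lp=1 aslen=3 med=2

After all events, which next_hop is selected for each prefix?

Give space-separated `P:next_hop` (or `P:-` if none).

Op 1: best P0=NH1 P1=- P2=-
Op 2: best P0=NH1 P1=NH0 P2=-
Op 3: best P0=NH1 P1=NH0 P2=NH1
Op 4: best P0=NH1 P1=NH0 P2=NH1
Op 5: best P0=NH1 P1=NH0 P2=NH1
Op 6: best P0=NH1 P1=- P2=NH1
Op 7: best P0=NH1 P1=- P2=-
Op 8: best P0=NH1 P1=- P2=NH3

Answer: P0:NH1 P1:- P2:NH3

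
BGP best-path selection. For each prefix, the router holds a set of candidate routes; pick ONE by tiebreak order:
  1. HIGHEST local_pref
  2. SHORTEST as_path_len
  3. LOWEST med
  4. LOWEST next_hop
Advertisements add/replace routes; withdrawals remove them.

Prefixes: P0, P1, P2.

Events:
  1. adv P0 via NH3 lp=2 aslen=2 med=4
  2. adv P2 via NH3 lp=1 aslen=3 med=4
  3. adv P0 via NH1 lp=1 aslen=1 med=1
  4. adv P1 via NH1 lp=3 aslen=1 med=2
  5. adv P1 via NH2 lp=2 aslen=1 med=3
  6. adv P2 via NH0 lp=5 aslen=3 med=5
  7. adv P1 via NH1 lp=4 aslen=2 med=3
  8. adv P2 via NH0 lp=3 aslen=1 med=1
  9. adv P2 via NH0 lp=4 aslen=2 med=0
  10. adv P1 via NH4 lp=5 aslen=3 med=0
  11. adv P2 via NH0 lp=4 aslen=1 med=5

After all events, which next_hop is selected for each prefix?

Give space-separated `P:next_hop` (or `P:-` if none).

Op 1: best P0=NH3 P1=- P2=-
Op 2: best P0=NH3 P1=- P2=NH3
Op 3: best P0=NH3 P1=- P2=NH3
Op 4: best P0=NH3 P1=NH1 P2=NH3
Op 5: best P0=NH3 P1=NH1 P2=NH3
Op 6: best P0=NH3 P1=NH1 P2=NH0
Op 7: best P0=NH3 P1=NH1 P2=NH0
Op 8: best P0=NH3 P1=NH1 P2=NH0
Op 9: best P0=NH3 P1=NH1 P2=NH0
Op 10: best P0=NH3 P1=NH4 P2=NH0
Op 11: best P0=NH3 P1=NH4 P2=NH0

Answer: P0:NH3 P1:NH4 P2:NH0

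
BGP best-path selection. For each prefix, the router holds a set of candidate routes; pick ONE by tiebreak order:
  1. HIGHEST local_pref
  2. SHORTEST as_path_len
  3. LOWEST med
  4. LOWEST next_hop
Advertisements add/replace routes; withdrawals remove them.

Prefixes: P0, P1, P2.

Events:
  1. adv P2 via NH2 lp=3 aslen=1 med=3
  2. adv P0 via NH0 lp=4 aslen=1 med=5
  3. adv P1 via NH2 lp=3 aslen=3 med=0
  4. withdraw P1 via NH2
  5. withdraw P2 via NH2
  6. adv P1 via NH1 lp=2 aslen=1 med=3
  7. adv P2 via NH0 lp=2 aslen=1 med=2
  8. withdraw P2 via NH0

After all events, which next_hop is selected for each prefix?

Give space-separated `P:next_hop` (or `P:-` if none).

Op 1: best P0=- P1=- P2=NH2
Op 2: best P0=NH0 P1=- P2=NH2
Op 3: best P0=NH0 P1=NH2 P2=NH2
Op 4: best P0=NH0 P1=- P2=NH2
Op 5: best P0=NH0 P1=- P2=-
Op 6: best P0=NH0 P1=NH1 P2=-
Op 7: best P0=NH0 P1=NH1 P2=NH0
Op 8: best P0=NH0 P1=NH1 P2=-

Answer: P0:NH0 P1:NH1 P2:-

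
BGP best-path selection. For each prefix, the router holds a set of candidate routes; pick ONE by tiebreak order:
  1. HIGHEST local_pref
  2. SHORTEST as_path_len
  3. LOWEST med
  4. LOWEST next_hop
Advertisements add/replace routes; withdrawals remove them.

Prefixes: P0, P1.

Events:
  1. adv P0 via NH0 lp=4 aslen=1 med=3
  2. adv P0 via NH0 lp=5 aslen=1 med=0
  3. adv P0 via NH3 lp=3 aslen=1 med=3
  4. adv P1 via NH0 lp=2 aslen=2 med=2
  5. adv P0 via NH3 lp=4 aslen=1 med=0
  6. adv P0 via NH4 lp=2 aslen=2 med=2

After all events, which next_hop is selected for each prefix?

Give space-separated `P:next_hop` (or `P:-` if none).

Answer: P0:NH0 P1:NH0

Derivation:
Op 1: best P0=NH0 P1=-
Op 2: best P0=NH0 P1=-
Op 3: best P0=NH0 P1=-
Op 4: best P0=NH0 P1=NH0
Op 5: best P0=NH0 P1=NH0
Op 6: best P0=NH0 P1=NH0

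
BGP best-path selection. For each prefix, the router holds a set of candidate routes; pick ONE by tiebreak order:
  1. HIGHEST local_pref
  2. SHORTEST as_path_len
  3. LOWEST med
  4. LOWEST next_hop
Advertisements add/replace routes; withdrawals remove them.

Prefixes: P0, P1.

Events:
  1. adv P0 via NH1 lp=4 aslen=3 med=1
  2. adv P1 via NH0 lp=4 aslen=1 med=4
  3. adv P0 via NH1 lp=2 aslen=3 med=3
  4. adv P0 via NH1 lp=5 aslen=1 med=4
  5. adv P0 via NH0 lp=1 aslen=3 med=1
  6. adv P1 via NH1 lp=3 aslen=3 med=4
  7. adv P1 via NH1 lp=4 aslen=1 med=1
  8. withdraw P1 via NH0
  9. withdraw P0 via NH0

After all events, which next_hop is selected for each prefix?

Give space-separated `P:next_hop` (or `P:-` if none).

Op 1: best P0=NH1 P1=-
Op 2: best P0=NH1 P1=NH0
Op 3: best P0=NH1 P1=NH0
Op 4: best P0=NH1 P1=NH0
Op 5: best P0=NH1 P1=NH0
Op 6: best P0=NH1 P1=NH0
Op 7: best P0=NH1 P1=NH1
Op 8: best P0=NH1 P1=NH1
Op 9: best P0=NH1 P1=NH1

Answer: P0:NH1 P1:NH1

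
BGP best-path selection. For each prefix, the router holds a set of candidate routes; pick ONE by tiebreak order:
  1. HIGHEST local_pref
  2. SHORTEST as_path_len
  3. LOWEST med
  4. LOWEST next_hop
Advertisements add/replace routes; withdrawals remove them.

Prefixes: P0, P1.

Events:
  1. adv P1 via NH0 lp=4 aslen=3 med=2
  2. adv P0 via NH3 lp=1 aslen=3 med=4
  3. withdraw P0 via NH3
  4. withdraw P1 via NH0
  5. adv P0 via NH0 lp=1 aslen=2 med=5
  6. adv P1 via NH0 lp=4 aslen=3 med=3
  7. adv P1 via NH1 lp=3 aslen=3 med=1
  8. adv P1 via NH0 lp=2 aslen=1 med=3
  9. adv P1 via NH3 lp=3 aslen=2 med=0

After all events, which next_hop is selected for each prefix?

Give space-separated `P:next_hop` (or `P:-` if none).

Answer: P0:NH0 P1:NH3

Derivation:
Op 1: best P0=- P1=NH0
Op 2: best P0=NH3 P1=NH0
Op 3: best P0=- P1=NH0
Op 4: best P0=- P1=-
Op 5: best P0=NH0 P1=-
Op 6: best P0=NH0 P1=NH0
Op 7: best P0=NH0 P1=NH0
Op 8: best P0=NH0 P1=NH1
Op 9: best P0=NH0 P1=NH3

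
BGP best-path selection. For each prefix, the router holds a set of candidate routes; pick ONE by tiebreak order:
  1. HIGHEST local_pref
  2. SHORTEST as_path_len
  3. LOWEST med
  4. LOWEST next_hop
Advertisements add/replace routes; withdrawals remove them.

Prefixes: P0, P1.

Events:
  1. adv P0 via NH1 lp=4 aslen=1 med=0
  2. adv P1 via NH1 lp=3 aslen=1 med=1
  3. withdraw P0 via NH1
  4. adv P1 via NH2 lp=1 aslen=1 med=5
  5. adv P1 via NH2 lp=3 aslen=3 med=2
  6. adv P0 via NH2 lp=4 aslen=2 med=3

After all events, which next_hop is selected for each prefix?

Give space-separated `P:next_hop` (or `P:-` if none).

Answer: P0:NH2 P1:NH1

Derivation:
Op 1: best P0=NH1 P1=-
Op 2: best P0=NH1 P1=NH1
Op 3: best P0=- P1=NH1
Op 4: best P0=- P1=NH1
Op 5: best P0=- P1=NH1
Op 6: best P0=NH2 P1=NH1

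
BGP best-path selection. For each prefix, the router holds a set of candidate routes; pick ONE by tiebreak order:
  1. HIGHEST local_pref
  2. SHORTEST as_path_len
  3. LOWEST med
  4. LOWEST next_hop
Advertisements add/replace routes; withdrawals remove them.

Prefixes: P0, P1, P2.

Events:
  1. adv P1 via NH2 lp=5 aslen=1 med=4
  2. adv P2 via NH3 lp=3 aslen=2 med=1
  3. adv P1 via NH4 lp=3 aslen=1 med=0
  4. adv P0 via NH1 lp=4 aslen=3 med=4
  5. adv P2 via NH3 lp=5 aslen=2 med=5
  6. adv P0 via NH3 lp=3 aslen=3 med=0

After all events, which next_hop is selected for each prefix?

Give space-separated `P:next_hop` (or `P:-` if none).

Op 1: best P0=- P1=NH2 P2=-
Op 2: best P0=- P1=NH2 P2=NH3
Op 3: best P0=- P1=NH2 P2=NH3
Op 4: best P0=NH1 P1=NH2 P2=NH3
Op 5: best P0=NH1 P1=NH2 P2=NH3
Op 6: best P0=NH1 P1=NH2 P2=NH3

Answer: P0:NH1 P1:NH2 P2:NH3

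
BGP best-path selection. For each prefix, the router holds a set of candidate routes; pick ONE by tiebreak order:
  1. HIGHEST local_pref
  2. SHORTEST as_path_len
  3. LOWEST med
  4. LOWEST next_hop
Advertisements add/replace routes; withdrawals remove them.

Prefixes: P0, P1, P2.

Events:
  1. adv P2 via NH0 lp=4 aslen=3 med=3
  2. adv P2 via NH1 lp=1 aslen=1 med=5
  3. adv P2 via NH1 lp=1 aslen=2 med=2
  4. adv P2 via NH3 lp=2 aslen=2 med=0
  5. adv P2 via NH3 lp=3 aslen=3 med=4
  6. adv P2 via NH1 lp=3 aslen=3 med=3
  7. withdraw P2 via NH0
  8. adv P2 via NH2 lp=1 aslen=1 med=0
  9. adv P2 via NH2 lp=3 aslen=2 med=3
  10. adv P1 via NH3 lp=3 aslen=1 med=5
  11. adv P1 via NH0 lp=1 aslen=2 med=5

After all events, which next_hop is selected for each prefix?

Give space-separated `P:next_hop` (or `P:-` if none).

Answer: P0:- P1:NH3 P2:NH2

Derivation:
Op 1: best P0=- P1=- P2=NH0
Op 2: best P0=- P1=- P2=NH0
Op 3: best P0=- P1=- P2=NH0
Op 4: best P0=- P1=- P2=NH0
Op 5: best P0=- P1=- P2=NH0
Op 6: best P0=- P1=- P2=NH0
Op 7: best P0=- P1=- P2=NH1
Op 8: best P0=- P1=- P2=NH1
Op 9: best P0=- P1=- P2=NH2
Op 10: best P0=- P1=NH3 P2=NH2
Op 11: best P0=- P1=NH3 P2=NH2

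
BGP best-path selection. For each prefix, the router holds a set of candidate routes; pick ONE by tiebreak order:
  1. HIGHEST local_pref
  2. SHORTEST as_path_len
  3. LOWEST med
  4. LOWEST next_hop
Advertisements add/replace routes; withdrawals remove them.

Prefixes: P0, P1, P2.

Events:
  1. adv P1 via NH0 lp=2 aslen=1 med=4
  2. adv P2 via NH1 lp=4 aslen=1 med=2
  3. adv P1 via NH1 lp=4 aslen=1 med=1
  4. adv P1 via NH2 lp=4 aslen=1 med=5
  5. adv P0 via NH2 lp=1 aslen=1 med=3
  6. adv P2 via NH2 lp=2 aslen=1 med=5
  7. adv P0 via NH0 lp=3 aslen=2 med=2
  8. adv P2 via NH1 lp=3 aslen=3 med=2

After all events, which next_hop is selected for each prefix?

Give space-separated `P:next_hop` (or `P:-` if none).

Answer: P0:NH0 P1:NH1 P2:NH1

Derivation:
Op 1: best P0=- P1=NH0 P2=-
Op 2: best P0=- P1=NH0 P2=NH1
Op 3: best P0=- P1=NH1 P2=NH1
Op 4: best P0=- P1=NH1 P2=NH1
Op 5: best P0=NH2 P1=NH1 P2=NH1
Op 6: best P0=NH2 P1=NH1 P2=NH1
Op 7: best P0=NH0 P1=NH1 P2=NH1
Op 8: best P0=NH0 P1=NH1 P2=NH1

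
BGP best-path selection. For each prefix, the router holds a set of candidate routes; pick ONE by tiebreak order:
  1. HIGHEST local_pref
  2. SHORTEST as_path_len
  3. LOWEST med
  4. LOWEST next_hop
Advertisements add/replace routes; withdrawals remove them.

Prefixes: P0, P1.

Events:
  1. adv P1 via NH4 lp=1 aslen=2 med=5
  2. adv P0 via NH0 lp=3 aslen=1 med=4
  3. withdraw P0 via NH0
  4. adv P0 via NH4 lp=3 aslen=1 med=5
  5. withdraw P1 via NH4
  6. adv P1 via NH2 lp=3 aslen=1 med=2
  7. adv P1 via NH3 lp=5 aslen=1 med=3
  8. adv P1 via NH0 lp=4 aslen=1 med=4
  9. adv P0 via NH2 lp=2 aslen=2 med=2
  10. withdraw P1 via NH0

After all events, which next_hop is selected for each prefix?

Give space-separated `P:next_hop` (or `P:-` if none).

Answer: P0:NH4 P1:NH3

Derivation:
Op 1: best P0=- P1=NH4
Op 2: best P0=NH0 P1=NH4
Op 3: best P0=- P1=NH4
Op 4: best P0=NH4 P1=NH4
Op 5: best P0=NH4 P1=-
Op 6: best P0=NH4 P1=NH2
Op 7: best P0=NH4 P1=NH3
Op 8: best P0=NH4 P1=NH3
Op 9: best P0=NH4 P1=NH3
Op 10: best P0=NH4 P1=NH3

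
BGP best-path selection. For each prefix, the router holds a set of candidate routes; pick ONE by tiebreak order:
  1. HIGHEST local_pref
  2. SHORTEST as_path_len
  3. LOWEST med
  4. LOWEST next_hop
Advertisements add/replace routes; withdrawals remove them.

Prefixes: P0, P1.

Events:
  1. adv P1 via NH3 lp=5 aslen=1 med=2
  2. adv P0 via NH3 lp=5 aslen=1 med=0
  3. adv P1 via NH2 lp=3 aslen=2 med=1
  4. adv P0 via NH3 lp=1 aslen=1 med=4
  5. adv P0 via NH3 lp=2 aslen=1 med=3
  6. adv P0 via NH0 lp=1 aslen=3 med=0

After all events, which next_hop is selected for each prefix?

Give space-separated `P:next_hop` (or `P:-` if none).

Op 1: best P0=- P1=NH3
Op 2: best P0=NH3 P1=NH3
Op 3: best P0=NH3 P1=NH3
Op 4: best P0=NH3 P1=NH3
Op 5: best P0=NH3 P1=NH3
Op 6: best P0=NH3 P1=NH3

Answer: P0:NH3 P1:NH3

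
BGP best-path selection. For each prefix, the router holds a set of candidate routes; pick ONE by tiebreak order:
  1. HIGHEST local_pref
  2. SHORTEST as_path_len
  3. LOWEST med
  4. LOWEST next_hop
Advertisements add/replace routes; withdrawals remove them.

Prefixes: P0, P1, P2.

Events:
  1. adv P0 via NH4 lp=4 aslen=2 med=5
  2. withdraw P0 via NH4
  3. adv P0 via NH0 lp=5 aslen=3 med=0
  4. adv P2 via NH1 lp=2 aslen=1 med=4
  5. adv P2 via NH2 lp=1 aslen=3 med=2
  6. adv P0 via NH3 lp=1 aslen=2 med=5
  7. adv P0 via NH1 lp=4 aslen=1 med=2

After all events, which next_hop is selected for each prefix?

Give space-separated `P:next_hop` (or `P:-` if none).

Answer: P0:NH0 P1:- P2:NH1

Derivation:
Op 1: best P0=NH4 P1=- P2=-
Op 2: best P0=- P1=- P2=-
Op 3: best P0=NH0 P1=- P2=-
Op 4: best P0=NH0 P1=- P2=NH1
Op 5: best P0=NH0 P1=- P2=NH1
Op 6: best P0=NH0 P1=- P2=NH1
Op 7: best P0=NH0 P1=- P2=NH1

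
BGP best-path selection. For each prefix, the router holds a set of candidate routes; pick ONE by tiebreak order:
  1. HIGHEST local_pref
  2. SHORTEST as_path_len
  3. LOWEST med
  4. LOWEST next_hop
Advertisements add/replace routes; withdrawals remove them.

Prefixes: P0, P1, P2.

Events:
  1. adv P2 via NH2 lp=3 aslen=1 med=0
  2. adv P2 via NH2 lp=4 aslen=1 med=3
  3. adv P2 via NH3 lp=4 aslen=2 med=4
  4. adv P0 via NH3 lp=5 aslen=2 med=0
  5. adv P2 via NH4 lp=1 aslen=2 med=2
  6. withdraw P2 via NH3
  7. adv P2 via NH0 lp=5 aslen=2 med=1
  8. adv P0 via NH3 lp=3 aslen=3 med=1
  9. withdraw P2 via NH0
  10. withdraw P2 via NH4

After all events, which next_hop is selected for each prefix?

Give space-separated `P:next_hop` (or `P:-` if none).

Op 1: best P0=- P1=- P2=NH2
Op 2: best P0=- P1=- P2=NH2
Op 3: best P0=- P1=- P2=NH2
Op 4: best P0=NH3 P1=- P2=NH2
Op 5: best P0=NH3 P1=- P2=NH2
Op 6: best P0=NH3 P1=- P2=NH2
Op 7: best P0=NH3 P1=- P2=NH0
Op 8: best P0=NH3 P1=- P2=NH0
Op 9: best P0=NH3 P1=- P2=NH2
Op 10: best P0=NH3 P1=- P2=NH2

Answer: P0:NH3 P1:- P2:NH2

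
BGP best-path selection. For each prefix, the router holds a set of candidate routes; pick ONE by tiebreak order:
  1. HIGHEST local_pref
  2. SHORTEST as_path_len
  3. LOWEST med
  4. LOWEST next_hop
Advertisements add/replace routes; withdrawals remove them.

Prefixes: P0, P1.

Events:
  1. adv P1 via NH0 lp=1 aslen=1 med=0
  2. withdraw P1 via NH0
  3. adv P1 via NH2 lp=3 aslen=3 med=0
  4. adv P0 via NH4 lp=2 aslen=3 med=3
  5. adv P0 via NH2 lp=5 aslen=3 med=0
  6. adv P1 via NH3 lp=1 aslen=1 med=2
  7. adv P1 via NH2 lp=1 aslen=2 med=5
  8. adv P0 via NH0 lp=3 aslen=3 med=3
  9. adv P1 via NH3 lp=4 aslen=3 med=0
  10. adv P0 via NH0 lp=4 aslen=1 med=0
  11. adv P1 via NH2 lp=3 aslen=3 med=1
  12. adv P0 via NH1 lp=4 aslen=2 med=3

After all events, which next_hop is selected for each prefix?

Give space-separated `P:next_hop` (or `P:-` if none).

Answer: P0:NH2 P1:NH3

Derivation:
Op 1: best P0=- P1=NH0
Op 2: best P0=- P1=-
Op 3: best P0=- P1=NH2
Op 4: best P0=NH4 P1=NH2
Op 5: best P0=NH2 P1=NH2
Op 6: best P0=NH2 P1=NH2
Op 7: best P0=NH2 P1=NH3
Op 8: best P0=NH2 P1=NH3
Op 9: best P0=NH2 P1=NH3
Op 10: best P0=NH2 P1=NH3
Op 11: best P0=NH2 P1=NH3
Op 12: best P0=NH2 P1=NH3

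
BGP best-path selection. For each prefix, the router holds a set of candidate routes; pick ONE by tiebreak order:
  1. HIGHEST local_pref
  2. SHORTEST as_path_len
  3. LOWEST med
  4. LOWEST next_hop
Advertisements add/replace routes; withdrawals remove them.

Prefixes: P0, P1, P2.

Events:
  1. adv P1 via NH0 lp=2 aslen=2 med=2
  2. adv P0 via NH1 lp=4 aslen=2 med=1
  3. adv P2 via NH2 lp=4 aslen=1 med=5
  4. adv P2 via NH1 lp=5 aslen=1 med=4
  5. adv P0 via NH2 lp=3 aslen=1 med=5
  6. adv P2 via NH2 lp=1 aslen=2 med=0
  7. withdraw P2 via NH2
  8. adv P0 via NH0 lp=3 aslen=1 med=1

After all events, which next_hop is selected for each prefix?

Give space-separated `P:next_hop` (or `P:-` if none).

Op 1: best P0=- P1=NH0 P2=-
Op 2: best P0=NH1 P1=NH0 P2=-
Op 3: best P0=NH1 P1=NH0 P2=NH2
Op 4: best P0=NH1 P1=NH0 P2=NH1
Op 5: best P0=NH1 P1=NH0 P2=NH1
Op 6: best P0=NH1 P1=NH0 P2=NH1
Op 7: best P0=NH1 P1=NH0 P2=NH1
Op 8: best P0=NH1 P1=NH0 P2=NH1

Answer: P0:NH1 P1:NH0 P2:NH1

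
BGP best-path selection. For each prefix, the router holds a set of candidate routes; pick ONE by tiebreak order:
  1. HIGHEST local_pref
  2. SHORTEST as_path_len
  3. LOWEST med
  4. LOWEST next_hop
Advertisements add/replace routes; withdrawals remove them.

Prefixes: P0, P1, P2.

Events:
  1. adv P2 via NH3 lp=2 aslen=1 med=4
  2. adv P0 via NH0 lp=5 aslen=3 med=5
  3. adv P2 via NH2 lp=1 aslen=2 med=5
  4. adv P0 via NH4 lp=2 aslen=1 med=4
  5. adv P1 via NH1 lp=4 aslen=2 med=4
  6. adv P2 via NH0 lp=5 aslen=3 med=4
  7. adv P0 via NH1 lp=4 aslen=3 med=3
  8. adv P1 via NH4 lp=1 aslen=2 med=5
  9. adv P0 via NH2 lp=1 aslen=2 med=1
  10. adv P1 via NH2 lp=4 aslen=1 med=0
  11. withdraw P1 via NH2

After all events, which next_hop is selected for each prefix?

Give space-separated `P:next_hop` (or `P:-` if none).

Answer: P0:NH0 P1:NH1 P2:NH0

Derivation:
Op 1: best P0=- P1=- P2=NH3
Op 2: best P0=NH0 P1=- P2=NH3
Op 3: best P0=NH0 P1=- P2=NH3
Op 4: best P0=NH0 P1=- P2=NH3
Op 5: best P0=NH0 P1=NH1 P2=NH3
Op 6: best P0=NH0 P1=NH1 P2=NH0
Op 7: best P0=NH0 P1=NH1 P2=NH0
Op 8: best P0=NH0 P1=NH1 P2=NH0
Op 9: best P0=NH0 P1=NH1 P2=NH0
Op 10: best P0=NH0 P1=NH2 P2=NH0
Op 11: best P0=NH0 P1=NH1 P2=NH0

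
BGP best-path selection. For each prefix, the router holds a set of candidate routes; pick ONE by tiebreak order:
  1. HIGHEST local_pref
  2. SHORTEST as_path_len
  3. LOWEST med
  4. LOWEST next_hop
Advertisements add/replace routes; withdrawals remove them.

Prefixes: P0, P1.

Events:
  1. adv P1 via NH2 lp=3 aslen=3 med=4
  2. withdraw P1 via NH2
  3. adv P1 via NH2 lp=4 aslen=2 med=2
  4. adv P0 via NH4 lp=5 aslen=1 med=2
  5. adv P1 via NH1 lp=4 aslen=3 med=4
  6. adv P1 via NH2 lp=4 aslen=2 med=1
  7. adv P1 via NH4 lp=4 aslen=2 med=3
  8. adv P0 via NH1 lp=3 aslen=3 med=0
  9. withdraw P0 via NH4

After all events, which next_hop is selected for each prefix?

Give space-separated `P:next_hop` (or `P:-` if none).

Op 1: best P0=- P1=NH2
Op 2: best P0=- P1=-
Op 3: best P0=- P1=NH2
Op 4: best P0=NH4 P1=NH2
Op 5: best P0=NH4 P1=NH2
Op 6: best P0=NH4 P1=NH2
Op 7: best P0=NH4 P1=NH2
Op 8: best P0=NH4 P1=NH2
Op 9: best P0=NH1 P1=NH2

Answer: P0:NH1 P1:NH2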